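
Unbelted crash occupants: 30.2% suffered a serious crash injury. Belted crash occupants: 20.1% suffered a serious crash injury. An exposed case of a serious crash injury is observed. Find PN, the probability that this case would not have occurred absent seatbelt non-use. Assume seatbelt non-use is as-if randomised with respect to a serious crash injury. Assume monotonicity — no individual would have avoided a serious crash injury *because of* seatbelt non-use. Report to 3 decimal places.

PN ≈ 0.334

p₁ = 0.302, p₀ = 0.201.
Under exogeneity and monotonicity, PN = (p₁ − p₀) / p₁.
PN = (0.302 − 0.201) / 0.302 = 0.101 / 0.302 ≈ 0.3344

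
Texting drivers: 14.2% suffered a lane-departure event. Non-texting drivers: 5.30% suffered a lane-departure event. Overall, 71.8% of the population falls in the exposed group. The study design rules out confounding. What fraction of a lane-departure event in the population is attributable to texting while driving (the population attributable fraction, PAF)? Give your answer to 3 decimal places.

PAF ≈ 0.547

p₁ = 0.142, p₀ = 0.053.
Overall risk P(Y=1) = π·p₁ + (1−π)·p₀ = 0.718×0.142 + 0.282×0.053 = 0.1169.
Under exogeneity, PAF = [P(Y=1) − p₀] / P(Y=1).
PAF = (0.1169 − 0.053) / 0.1169 ≈ 0.5466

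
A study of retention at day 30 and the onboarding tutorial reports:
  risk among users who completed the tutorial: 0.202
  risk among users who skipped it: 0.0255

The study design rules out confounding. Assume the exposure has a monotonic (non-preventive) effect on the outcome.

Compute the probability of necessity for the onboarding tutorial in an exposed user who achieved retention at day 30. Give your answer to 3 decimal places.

PN ≈ 0.874

Let p₁ = 0.202, p₀ = 0.0255.
Under exogeneity and monotonicity, PN = (p₁ − p₀) / p₁.
PN = (0.202 − 0.0255) / 0.202 = 0.1765 / 0.202 ≈ 0.8738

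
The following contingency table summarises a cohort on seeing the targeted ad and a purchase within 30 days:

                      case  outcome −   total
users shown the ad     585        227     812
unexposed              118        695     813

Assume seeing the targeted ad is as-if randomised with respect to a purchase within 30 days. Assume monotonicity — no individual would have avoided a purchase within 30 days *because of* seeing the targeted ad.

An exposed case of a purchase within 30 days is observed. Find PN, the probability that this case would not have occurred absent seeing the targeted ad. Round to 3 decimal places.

p₁ = P(outcome | exposed) = 585/812 = 0.72044
p₀ = P(outcome | unexposed) = 118/813 = 0.14514
Under exogeneity and monotonicity, PN = (p₁ − p₀)/p₁.
PN = (0.72044 − 0.14514) / 0.72044 ≈ 0.7985

PN ≈ 0.799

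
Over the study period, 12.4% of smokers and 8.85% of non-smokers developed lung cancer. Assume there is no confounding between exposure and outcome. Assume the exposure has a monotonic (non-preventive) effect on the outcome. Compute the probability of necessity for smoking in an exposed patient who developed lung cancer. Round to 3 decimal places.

p₁ = 0.124, p₀ = 0.0885.
Under exogeneity and monotonicity, PN = (p₁ − p₀) / p₁.
PN = (0.124 − 0.0885) / 0.124 = 0.0355 / 0.124 ≈ 0.2863

PN ≈ 0.286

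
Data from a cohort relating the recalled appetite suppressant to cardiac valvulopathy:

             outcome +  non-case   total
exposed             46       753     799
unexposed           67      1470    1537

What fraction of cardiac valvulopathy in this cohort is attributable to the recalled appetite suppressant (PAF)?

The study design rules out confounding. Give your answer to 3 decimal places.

p₁ = P(outcome | exposed) = 46/799 = 0.057572
p₀ = P(outcome | unexposed) = 67/1537 = 0.043591
Exposure prevalence π = 799/2336 = 0.34204; overall risk P(Y=1) = 0.048373.
Under exogeneity, PAF = [P(Y=1) − p₀]/P(Y=1).
PAF = (0.048373 − 0.043591) / 0.048373 ≈ 0.0989

PAF ≈ 0.099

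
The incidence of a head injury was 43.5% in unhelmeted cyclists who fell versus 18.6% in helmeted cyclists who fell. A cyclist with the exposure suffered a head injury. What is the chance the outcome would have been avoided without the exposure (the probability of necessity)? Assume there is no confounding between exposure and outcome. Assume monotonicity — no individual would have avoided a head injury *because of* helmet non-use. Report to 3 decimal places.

PN ≈ 0.572

p₁ = 0.435, p₀ = 0.186.
Under exogeneity and monotonicity, PN = (p₁ − p₀) / p₁.
PN = (0.435 − 0.186) / 0.435 = 0.249 / 0.435 ≈ 0.5724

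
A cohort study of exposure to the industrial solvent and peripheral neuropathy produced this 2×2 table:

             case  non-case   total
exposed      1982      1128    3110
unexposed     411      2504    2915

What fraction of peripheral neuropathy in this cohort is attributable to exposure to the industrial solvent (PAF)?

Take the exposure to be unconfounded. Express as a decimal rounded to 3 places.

p₁ = P(outcome | exposed) = 1982/3110 = 0.6373
p₀ = P(outcome | unexposed) = 411/2915 = 0.14099
Exposure prevalence π = 3110/6025 = 0.51618; overall risk P(Y=1) = 0.39718.
Under exogeneity, PAF = [P(Y=1) − p₀]/P(Y=1).
PAF = (0.39718 − 0.14099) / 0.39718 ≈ 0.6450

PAF ≈ 0.645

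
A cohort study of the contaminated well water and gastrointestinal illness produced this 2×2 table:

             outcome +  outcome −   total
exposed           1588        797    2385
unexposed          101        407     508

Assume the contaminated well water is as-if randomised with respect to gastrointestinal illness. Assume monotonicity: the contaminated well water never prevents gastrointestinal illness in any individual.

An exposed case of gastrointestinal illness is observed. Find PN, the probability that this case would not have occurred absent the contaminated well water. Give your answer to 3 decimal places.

p₁ = P(outcome | exposed) = 1588/2385 = 0.66583
p₀ = P(outcome | unexposed) = 101/508 = 0.19882
Under exogeneity and monotonicity, PN = (p₁ − p₀)/p₁.
PN = (0.66583 − 0.19882) / 0.66583 ≈ 0.7014

PN ≈ 0.701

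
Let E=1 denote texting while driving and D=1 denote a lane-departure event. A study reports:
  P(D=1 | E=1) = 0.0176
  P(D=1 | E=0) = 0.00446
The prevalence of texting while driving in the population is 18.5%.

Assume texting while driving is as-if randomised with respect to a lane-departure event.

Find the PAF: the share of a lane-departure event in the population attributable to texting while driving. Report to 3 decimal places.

Let p₁ = 0.0176, p₀ = 0.00446.
Overall risk P(Y=1) = π·p₁ + (1−π)·p₀ = 0.185×0.0176 + 0.815×0.00446 = 0.0068909.
Under exogeneity, PAF = [P(Y=1) − p₀] / P(Y=1).
PAF = (0.0068909 − 0.00446) / 0.0068909 ≈ 0.3528

PAF ≈ 0.353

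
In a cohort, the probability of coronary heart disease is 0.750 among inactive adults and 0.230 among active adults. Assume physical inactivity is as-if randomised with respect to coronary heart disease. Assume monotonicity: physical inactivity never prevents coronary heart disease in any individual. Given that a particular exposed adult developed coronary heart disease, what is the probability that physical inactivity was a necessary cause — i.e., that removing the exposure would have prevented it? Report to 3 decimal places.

PN ≈ 0.693

Let p₁ = 0.75, p₀ = 0.23.
Under exogeneity and monotonicity, PN = (p₁ − p₀) / p₁.
PN = (0.75 − 0.23) / 0.75 = 0.52 / 0.75 ≈ 0.6933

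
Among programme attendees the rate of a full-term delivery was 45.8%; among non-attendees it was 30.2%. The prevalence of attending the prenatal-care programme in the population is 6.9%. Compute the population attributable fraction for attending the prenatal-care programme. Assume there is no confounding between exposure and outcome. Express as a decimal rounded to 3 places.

p₁ = 0.458, p₀ = 0.302.
Overall risk P(Y=1) = π·p₁ + (1−π)·p₀ = 0.069×0.458 + 0.931×0.302 = 0.31276.
Under exogeneity, PAF = [P(Y=1) − p₀] / P(Y=1).
PAF = (0.31276 − 0.302) / 0.31276 ≈ 0.0344

PAF ≈ 0.034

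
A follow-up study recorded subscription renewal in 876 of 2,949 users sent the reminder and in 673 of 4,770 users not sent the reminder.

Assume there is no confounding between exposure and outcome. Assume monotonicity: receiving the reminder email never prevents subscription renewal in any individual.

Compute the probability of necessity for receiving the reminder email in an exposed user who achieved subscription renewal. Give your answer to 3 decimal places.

PN ≈ 0.525

p₁ = P(outcome | exposed) = 876/2949 = 0.29705
p₀ = P(outcome | unexposed) = 673/4770 = 0.14109
Under exogeneity and monotonicity, PN = (p₁ − p₀) / p₁.
PN = (0.29705 − 0.14109) / 0.29705 = 0.15596 / 0.29705 ≈ 0.5250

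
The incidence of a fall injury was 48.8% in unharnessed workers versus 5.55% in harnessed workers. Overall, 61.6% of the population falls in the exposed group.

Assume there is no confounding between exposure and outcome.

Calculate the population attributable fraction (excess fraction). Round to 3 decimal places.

p₁ = 0.488, p₀ = 0.0555.
Overall risk P(Y=1) = π·p₁ + (1−π)·p₀ = 0.616×0.488 + 0.384×0.0555 = 0.32192.
Under exogeneity, PAF = [P(Y=1) − p₀] / P(Y=1).
PAF = (0.32192 − 0.0555) / 0.32192 ≈ 0.8276

PAF ≈ 0.828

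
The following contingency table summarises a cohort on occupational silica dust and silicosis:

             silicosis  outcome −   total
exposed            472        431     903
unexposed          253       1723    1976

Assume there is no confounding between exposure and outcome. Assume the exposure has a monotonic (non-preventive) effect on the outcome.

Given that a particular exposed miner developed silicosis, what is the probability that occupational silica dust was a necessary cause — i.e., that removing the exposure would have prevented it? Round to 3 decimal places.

PN ≈ 0.755

p₁ = P(outcome | exposed) = 472/903 = 0.5227
p₀ = P(outcome | unexposed) = 253/1976 = 0.12804
Under exogeneity and monotonicity, PN = (p₁ − p₀)/p₁.
PN = (0.5227 − 0.12804) / 0.5227 ≈ 0.7550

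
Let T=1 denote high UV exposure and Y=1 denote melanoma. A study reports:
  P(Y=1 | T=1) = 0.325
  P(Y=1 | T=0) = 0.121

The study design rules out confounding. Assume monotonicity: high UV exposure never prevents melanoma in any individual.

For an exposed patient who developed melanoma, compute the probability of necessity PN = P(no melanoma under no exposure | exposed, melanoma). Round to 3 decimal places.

Let p₁ = 0.325, p₀ = 0.121.
Under exogeneity and monotonicity, PN = (p₁ − p₀) / p₁.
PN = (0.325 − 0.121) / 0.325 = 0.204 / 0.325 ≈ 0.6277

PN ≈ 0.628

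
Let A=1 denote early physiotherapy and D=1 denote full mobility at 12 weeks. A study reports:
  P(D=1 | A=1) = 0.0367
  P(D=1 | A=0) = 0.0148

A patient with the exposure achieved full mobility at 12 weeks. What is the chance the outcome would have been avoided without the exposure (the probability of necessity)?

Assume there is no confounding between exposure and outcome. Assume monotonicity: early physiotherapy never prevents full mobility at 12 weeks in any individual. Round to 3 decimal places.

PN ≈ 0.597

Let p₁ = 0.0367, p₀ = 0.0148.
Under exogeneity and monotonicity, PN = (p₁ − p₀) / p₁.
PN = (0.0367 − 0.0148) / 0.0367 = 0.0219 / 0.0367 ≈ 0.5967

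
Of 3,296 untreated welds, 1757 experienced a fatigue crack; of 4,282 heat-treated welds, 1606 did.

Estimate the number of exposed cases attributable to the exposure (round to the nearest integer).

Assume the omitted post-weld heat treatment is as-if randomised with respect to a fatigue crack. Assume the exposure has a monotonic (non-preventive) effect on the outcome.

p₁ = P(outcome | exposed) = 1757/3296 = 0.53307
p₀ = P(outcome | unexposed) = 1606/4282 = 0.37506
PN = (p₁ − p₀)/p₁ = (0.53307 − 0.37506) / 0.53307 ≈ 0.29642.
Attributable cases ≈ PN × (exposed cases) = 0.29642 × 1757 ≈ 520.81.

about 521 cases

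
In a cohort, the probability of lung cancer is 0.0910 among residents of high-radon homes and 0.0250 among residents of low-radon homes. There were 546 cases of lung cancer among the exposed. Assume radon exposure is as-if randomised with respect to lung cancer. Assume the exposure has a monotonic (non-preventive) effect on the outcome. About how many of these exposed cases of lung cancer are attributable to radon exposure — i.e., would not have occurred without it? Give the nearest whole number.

Let p₁ = 0.091, p₀ = 0.025.
PN = (p₁ − p₀)/p₁ = (0.091 − 0.025) / 0.091 ≈ 0.72527.
Attributable cases ≈ PN × (exposed cases) = 0.72527 × 546 ≈ 396.00.

about 396 cases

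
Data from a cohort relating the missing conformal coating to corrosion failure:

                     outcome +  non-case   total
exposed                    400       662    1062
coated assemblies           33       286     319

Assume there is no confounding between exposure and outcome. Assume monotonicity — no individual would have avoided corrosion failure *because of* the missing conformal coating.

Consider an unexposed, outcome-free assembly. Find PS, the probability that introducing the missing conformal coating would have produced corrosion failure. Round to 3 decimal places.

p₁ = P(outcome | exposed) = 400/1062 = 0.37665
p₀ = P(outcome | unexposed) = 33/319 = 0.10345
Under exogeneity and monotonicity, PS = (p₁ − p₀) / (1 − p₀).
PS = (0.37665 − 0.10345) / (1 − 0.10345) = 0.2732 / 0.89655 ≈ 0.3047

PS ≈ 0.305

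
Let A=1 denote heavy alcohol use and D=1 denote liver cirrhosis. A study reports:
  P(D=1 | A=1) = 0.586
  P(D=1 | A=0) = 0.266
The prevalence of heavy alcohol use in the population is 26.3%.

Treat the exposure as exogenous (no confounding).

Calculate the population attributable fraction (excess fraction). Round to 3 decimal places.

PAF ≈ 0.240

Let p₁ = 0.586, p₀ = 0.266.
Overall risk P(Y=1) = π·p₁ + (1−π)·p₀ = 0.263×0.586 + 0.737×0.266 = 0.35016.
Under exogeneity, PAF = [P(Y=1) − p₀] / P(Y=1).
PAF = (0.35016 − 0.266) / 0.35016 ≈ 0.2403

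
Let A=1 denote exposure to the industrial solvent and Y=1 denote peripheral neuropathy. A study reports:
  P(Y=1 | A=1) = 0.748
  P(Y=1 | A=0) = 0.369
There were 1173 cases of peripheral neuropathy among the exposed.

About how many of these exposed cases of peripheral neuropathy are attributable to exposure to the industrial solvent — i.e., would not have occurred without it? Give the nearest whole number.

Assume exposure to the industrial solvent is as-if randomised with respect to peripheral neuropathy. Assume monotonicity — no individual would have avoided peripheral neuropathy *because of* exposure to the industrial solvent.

Let p₁ = 0.748, p₀ = 0.369.
PN = (p₁ − p₀)/p₁ = (0.748 − 0.369) / 0.748 ≈ 0.50668.
Attributable cases ≈ PN × (exposed cases) = 0.50668 × 1173 ≈ 594.34.

about 594 cases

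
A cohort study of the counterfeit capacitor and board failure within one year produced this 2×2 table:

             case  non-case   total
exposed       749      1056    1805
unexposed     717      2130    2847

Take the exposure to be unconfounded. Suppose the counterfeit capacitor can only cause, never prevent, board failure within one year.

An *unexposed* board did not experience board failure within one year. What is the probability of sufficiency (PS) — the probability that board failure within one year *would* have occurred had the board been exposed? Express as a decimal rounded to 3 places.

p₁ = P(outcome | exposed) = 749/1805 = 0.41496
p₀ = P(outcome | unexposed) = 717/2847 = 0.25184
Under exogeneity and monotonicity, PS = (p₁ − p₀)/(1 − p₀).
PS = (0.41496 − 0.25184) / 0.74816 ≈ 0.2180

PS ≈ 0.218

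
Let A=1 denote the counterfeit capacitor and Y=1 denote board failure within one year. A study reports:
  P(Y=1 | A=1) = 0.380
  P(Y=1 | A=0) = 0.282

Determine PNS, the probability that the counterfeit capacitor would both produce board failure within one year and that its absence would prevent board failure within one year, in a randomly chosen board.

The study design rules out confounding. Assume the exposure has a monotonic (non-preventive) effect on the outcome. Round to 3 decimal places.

Let p₁ = 0.38, p₀ = 0.282.
Under exogeneity and monotonicity, PNS = p₁ − p₀.
PNS = 0.38 − 0.282 = 0.098

PNS ≈ 0.098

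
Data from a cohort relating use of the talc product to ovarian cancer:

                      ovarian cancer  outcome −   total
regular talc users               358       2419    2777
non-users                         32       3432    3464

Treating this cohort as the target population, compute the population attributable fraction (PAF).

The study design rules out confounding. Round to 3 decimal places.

p₁ = P(outcome | exposed) = 358/2777 = 0.12892
p₀ = P(outcome | unexposed) = 32/3464 = 0.0092379
Exposure prevalence π = 2777/6241 = 0.44496; overall risk P(Y=1) = 0.06249.
Under exogeneity, PAF = [P(Y=1) − p₀]/P(Y=1).
PAF = (0.06249 − 0.0092379) / 0.06249 ≈ 0.8522

PAF ≈ 0.852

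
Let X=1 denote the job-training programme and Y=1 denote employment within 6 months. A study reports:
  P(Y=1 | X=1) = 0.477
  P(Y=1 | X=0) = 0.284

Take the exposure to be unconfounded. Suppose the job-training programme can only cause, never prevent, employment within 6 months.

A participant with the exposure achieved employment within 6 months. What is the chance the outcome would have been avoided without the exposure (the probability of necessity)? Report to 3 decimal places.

PN ≈ 0.405

Let p₁ = 0.477, p₀ = 0.284.
Under exogeneity and monotonicity, PN = (p₁ − p₀) / p₁.
PN = (0.477 − 0.284) / 0.477 = 0.193 / 0.477 ≈ 0.4046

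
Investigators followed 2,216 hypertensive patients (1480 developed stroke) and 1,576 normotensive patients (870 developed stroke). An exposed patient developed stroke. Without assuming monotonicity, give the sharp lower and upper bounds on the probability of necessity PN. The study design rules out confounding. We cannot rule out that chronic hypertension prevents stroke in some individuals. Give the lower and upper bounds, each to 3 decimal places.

0.173 ≤ PN ≤ 0.671

p₁ = P(outcome | exposed) = 1480/2216 = 0.66787
p₀ = P(outcome | unexposed) = 870/1576 = 0.55203
Under exogeneity alone the bounds on PN are max{0,(p₁−p₀)/p₁} ≤ PN ≤ min{1,(1−p₀)/p₁}.
  lower = (p₁ − p₀)/p₁ = 0.11584 / 0.66787 ≈ 0.1734
  upper = min{1, (1 − p₀)/p₁} = 0.44797 / 0.66787 ≈ 0.6707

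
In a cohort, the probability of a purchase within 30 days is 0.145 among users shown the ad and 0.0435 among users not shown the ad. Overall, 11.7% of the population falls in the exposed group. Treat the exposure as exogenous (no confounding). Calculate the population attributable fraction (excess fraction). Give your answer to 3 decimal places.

Let p₁ = 0.145, p₀ = 0.0435.
Overall risk P(Y=1) = π·p₁ + (1−π)·p₀ = 0.117×0.145 + 0.883×0.0435 = 0.055375.
Under exogeneity, PAF = [P(Y=1) − p₀] / P(Y=1).
PAF = (0.055375 − 0.0435) / 0.055375 ≈ 0.2145

PAF ≈ 0.214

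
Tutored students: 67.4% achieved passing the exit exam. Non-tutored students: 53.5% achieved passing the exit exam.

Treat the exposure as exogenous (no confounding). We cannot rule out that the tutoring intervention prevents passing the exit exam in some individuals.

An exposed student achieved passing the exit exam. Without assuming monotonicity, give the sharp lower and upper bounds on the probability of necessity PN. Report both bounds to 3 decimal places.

p₁ = 0.674, p₀ = 0.535.
Under exogeneity alone the bounds on PN are max{0,(p₁−p₀)/p₁} ≤ PN ≤ min{1,(1−p₀)/p₁}.
  lower = (p₁ − p₀)/p₁ = 0.139 / 0.674 ≈ 0.2062
  upper = min{1, (1 − p₀)/p₁} = 0.465 / 0.674 ≈ 0.6899

0.206 ≤ PN ≤ 0.690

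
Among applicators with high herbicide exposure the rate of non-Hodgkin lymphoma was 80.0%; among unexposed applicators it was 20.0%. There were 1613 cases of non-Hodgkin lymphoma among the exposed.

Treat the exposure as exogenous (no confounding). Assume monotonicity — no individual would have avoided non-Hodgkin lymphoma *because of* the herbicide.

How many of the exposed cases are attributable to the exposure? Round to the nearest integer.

about 1210 cases

p₁ = 0.8, p₀ = 0.2.
PN = (p₁ − p₀)/p₁ = (0.8 − 0.2) / 0.8 ≈ 0.75000.
Attributable cases ≈ PN × (exposed cases) = 0.75000 × 1613 ≈ 1209.75.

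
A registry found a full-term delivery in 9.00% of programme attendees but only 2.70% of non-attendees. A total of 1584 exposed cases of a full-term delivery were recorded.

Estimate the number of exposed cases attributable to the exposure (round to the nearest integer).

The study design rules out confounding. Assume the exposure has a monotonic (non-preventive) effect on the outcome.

p₁ = 0.09, p₀ = 0.027.
PN = (p₁ − p₀)/p₁ = (0.09 − 0.027) / 0.09 ≈ 0.70000.
Attributable cases ≈ PN × (exposed cases) = 0.70000 × 1584 ≈ 1108.80.

about 1109 cases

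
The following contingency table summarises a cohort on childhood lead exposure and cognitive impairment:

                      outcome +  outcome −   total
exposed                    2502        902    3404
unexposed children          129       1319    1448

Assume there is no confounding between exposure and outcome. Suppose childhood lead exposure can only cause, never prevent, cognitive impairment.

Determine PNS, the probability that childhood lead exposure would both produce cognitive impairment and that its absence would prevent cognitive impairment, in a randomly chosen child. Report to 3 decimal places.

PNS ≈ 0.646

p₁ = P(outcome | exposed) = 2502/3404 = 0.73502
p₀ = P(outcome | unexposed) = 129/1448 = 0.089088
Under exogeneity and monotonicity, PNS = p₁ − p₀.
PNS = 0.73502 − 0.089088 = 0.64593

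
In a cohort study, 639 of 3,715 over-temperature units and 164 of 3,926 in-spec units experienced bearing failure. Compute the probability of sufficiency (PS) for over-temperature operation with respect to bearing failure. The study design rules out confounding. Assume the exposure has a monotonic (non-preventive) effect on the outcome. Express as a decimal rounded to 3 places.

p₁ = P(outcome | exposed) = 639/3715 = 0.17201
p₀ = P(outcome | unexposed) = 164/3926 = 0.041773
Under exogeneity and monotonicity, PS = (p₁ − p₀) / (1 − p₀).
PS = (0.17201 − 0.041773) / (1 − 0.041773) = 0.13023 / 0.95823 ≈ 0.1359

PS ≈ 0.136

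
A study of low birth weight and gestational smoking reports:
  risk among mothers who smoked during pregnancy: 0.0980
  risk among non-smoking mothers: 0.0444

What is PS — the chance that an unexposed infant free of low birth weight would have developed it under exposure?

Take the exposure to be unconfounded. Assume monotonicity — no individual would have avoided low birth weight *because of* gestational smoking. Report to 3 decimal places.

Let p₁ = 0.098, p₀ = 0.0444.
Under exogeneity and monotonicity, PS = (p₁ − p₀) / (1 − p₀).
PS = (0.098 − 0.0444) / (1 − 0.0444) = 0.0536 / 0.9556 ≈ 0.0561

PS ≈ 0.056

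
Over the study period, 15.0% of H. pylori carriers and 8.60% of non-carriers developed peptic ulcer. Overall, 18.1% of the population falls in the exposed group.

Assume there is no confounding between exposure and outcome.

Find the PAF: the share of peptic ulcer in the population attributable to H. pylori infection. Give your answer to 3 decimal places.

PAF ≈ 0.119

p₁ = 0.15, p₀ = 0.086.
Overall risk P(Y=1) = π·p₁ + (1−π)·p₀ = 0.181×0.15 + 0.819×0.086 = 0.097584.
Under exogeneity, PAF = [P(Y=1) − p₀] / P(Y=1).
PAF = (0.097584 − 0.086) / 0.097584 ≈ 0.1187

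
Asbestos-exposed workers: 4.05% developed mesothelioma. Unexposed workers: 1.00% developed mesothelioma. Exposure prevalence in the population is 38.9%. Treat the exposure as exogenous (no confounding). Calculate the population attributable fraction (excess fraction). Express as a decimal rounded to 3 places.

PAF ≈ 0.543

p₁ = 0.0405, p₀ = 0.01.
Overall risk P(Y=1) = π·p₁ + (1−π)·p₀ = 0.389×0.0405 + 0.611×0.01 = 0.021865.
Under exogeneity, PAF = [P(Y=1) − p₀] / P(Y=1).
PAF = (0.021865 − 0.01) / 0.021865 ≈ 0.5426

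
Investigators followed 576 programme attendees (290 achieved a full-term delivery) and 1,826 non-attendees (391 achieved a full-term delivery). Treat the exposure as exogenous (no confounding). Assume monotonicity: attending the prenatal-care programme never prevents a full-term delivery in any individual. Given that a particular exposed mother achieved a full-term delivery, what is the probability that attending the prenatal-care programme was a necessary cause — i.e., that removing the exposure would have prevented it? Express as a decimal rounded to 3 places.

PN ≈ 0.575

p₁ = P(outcome | exposed) = 290/576 = 0.50347
p₀ = P(outcome | unexposed) = 391/1826 = 0.21413
Under exogeneity and monotonicity, PN = (p₁ − p₀) / p₁.
PN = (0.50347 − 0.21413) / 0.50347 = 0.28934 / 0.50347 ≈ 0.5747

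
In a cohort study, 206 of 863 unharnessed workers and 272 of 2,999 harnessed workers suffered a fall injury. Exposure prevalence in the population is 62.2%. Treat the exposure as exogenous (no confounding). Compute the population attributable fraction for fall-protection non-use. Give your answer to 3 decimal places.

p₁ = P(outcome | exposed) = 206/863 = 0.2387
p₀ = P(outcome | unexposed) = 272/2999 = 0.090697
Overall risk P(Y=1) = π·p₁ + (1−π)·p₀ = 0.622×0.2387 + 0.378×0.090697 = 0.18276.
Under exogeneity, PAF = [P(Y=1) − p₀] / P(Y=1).
PAF = (0.18276 − 0.090697) / 0.18276 ≈ 0.5037

PAF ≈ 0.504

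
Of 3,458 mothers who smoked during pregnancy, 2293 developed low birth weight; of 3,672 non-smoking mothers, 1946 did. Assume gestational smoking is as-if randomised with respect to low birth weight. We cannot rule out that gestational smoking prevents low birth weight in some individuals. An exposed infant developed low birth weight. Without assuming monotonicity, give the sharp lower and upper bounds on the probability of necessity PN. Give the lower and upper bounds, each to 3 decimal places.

p₁ = P(outcome | exposed) = 2293/3458 = 0.6631
p₀ = P(outcome | unexposed) = 1946/3672 = 0.52996
Under exogeneity alone the bounds on PN are max{0,(p₁−p₀)/p₁} ≤ PN ≤ min{1,(1−p₀)/p₁}.
  lower = (p₁ − p₀)/p₁ = 0.13314 / 0.6631 ≈ 0.2008
  upper = min{1, (1 − p₀)/p₁} = 0.47004 / 0.6631 ≈ 0.7089

0.201 ≤ PN ≤ 0.709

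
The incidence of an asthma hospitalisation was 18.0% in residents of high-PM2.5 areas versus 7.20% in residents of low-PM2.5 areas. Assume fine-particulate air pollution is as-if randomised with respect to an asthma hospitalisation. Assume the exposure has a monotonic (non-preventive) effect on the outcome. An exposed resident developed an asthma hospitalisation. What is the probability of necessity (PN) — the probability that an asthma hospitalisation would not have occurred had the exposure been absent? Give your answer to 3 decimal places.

PN ≈ 0.600

p₁ = 0.18, p₀ = 0.072.
Under exogeneity and monotonicity, PN = (p₁ − p₀) / p₁.
PN = (0.18 − 0.072) / 0.18 = 0.108 / 0.18 ≈ 0.6000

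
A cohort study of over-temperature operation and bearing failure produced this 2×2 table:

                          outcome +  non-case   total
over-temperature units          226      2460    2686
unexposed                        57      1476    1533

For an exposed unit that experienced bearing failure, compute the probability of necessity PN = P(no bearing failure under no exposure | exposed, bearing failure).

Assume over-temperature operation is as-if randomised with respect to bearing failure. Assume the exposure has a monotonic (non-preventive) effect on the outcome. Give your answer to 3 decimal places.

PN ≈ 0.558

p₁ = P(outcome | exposed) = 226/2686 = 0.08414
p₀ = P(outcome | unexposed) = 57/1533 = 0.037182
Under exogeneity and monotonicity, PN = (p₁ − p₀)/p₁.
PN = (0.08414 − 0.037182) / 0.08414 ≈ 0.5581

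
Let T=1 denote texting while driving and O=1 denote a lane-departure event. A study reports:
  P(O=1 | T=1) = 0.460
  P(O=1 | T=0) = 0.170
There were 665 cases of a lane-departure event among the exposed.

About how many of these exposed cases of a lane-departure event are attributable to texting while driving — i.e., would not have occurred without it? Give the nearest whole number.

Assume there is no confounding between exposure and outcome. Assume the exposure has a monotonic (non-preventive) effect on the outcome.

Let p₁ = 0.46, p₀ = 0.17.
PN = (p₁ − p₀)/p₁ = (0.46 − 0.17) / 0.46 ≈ 0.63043.
Attributable cases ≈ PN × (exposed cases) = 0.63043 × 665 ≈ 419.24.

about 419 cases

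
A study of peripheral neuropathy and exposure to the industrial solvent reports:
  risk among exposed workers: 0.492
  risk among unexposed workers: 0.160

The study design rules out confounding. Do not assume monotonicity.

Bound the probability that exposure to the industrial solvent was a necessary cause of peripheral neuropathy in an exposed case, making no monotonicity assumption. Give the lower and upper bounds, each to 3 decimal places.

Let p₁ = 0.492, p₀ = 0.16.
Under exogeneity alone the bounds on PN are max{0,(p₁−p₀)/p₁} ≤ PN ≤ min{1,(1−p₀)/p₁}.
  lower = (p₁ − p₀)/p₁ = 0.332 / 0.492 ≈ 0.6748
  upper = min{1, (1 − p₀)/p₁} = 0.84 / 0.492 ≈ 1.7073 → capped at 1

0.675 ≤ PN ≤ 1.000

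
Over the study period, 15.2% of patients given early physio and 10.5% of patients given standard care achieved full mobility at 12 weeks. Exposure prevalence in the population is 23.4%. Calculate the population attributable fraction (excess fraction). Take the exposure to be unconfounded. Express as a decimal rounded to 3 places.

p₁ = 0.152, p₀ = 0.105.
Overall risk P(Y=1) = π·p₁ + (1−π)·p₀ = 0.234×0.152 + 0.766×0.105 = 0.116.
Under exogeneity, PAF = [P(Y=1) − p₀] / P(Y=1).
PAF = (0.116 − 0.105) / 0.116 ≈ 0.0948

PAF ≈ 0.095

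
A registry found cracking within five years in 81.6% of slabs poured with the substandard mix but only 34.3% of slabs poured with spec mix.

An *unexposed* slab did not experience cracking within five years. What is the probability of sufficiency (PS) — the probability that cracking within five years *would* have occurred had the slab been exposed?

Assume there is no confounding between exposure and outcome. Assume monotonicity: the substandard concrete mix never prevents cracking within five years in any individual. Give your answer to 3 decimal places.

PS ≈ 0.720

p₁ = 0.816, p₀ = 0.343.
Under exogeneity and monotonicity, PS = (p₁ − p₀) / (1 − p₀).
PS = (0.816 − 0.343) / (1 − 0.343) = 0.473 / 0.657 ≈ 0.7199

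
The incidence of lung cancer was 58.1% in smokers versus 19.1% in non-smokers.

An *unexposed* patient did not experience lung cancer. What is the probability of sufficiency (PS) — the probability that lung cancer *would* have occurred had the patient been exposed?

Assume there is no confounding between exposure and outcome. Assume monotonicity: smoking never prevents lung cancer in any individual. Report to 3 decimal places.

p₁ = 0.581, p₀ = 0.191.
Under exogeneity and monotonicity, PS = (p₁ − p₀) / (1 − p₀).
PS = (0.581 − 0.191) / (1 − 0.191) = 0.39 / 0.809 ≈ 0.4821

PS ≈ 0.482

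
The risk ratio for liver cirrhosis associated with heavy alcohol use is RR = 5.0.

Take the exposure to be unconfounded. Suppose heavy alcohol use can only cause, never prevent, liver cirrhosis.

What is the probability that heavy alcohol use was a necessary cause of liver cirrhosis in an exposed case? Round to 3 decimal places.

Under exogeneity and monotonicity, PN = (RR − 1) / RR = 1 − 1/RR.
PN = (5.0 − 1) / 5.0 = 4 / 5.0 ≈ 0.8000

PN ≈ 0.800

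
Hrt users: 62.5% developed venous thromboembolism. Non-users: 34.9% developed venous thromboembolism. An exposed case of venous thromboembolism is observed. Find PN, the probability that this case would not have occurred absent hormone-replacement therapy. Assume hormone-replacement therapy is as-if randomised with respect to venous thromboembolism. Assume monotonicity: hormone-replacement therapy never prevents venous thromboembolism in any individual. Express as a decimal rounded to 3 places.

p₁ = 0.625, p₀ = 0.349.
Under exogeneity and monotonicity, PN = (p₁ − p₀) / p₁.
PN = (0.625 − 0.349) / 0.625 = 0.276 / 0.625 ≈ 0.4416

PN ≈ 0.442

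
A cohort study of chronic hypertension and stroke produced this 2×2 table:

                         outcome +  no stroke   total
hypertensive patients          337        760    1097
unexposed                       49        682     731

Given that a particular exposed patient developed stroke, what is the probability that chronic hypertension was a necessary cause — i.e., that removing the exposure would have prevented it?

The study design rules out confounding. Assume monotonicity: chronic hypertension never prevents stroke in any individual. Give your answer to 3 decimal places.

PN ≈ 0.782

p₁ = P(outcome | exposed) = 337/1097 = 0.3072
p₀ = P(outcome | unexposed) = 49/731 = 0.067031
Under exogeneity and monotonicity, PN = (p₁ − p₀)/p₁.
PN = (0.3072 − 0.067031) / 0.3072 ≈ 0.7818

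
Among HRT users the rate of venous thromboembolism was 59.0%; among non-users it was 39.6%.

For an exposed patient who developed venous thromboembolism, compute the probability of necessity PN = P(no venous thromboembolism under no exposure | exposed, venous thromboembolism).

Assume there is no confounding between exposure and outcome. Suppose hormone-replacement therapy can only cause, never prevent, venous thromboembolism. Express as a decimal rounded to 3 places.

p₁ = 0.59, p₀ = 0.396.
Under exogeneity and monotonicity, PN = (p₁ − p₀) / p₁.
PN = (0.59 − 0.396) / 0.59 = 0.194 / 0.59 ≈ 0.3288

PN ≈ 0.329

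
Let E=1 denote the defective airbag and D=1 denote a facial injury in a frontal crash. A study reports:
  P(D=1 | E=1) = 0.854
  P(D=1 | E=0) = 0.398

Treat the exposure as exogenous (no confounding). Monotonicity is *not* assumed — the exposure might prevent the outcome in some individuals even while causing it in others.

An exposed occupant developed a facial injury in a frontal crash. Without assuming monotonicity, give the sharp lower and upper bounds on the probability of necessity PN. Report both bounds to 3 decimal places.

0.534 ≤ PN ≤ 0.705

Let p₁ = 0.854, p₀ = 0.398.
Under exogeneity alone the bounds on PN are max{0,(p₁−p₀)/p₁} ≤ PN ≤ min{1,(1−p₀)/p₁}.
  lower = (p₁ − p₀)/p₁ = 0.456 / 0.854 ≈ 0.5340
  upper = min{1, (1 − p₀)/p₁} = 0.602 / 0.854 ≈ 0.7049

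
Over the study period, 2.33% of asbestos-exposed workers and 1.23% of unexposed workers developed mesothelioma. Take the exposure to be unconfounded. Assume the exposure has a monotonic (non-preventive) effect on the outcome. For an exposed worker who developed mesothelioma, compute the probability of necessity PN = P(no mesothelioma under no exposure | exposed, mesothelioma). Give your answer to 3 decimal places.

PN ≈ 0.472

p₁ = 0.0233, p₀ = 0.0123.
Under exogeneity and monotonicity, PN = (p₁ − p₀) / p₁.
PN = (0.0233 − 0.0123) / 0.0233 = 0.011 / 0.0233 ≈ 0.4721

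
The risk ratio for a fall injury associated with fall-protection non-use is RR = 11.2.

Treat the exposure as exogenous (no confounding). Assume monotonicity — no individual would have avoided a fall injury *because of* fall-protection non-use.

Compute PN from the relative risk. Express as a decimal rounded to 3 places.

PN ≈ 0.911

Under exogeneity and monotonicity, PN = (RR − 1) / RR = 1 − 1/RR.
PN = (11.2 − 1) / 11.2 = 10.2 / 11.2 ≈ 0.9107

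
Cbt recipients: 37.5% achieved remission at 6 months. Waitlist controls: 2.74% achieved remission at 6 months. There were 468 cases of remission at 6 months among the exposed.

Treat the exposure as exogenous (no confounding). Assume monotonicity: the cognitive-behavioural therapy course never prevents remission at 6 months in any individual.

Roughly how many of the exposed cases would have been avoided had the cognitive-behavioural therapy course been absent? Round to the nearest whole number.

p₁ = 0.375, p₀ = 0.0274.
PN = (p₁ − p₀)/p₁ = (0.375 − 0.0274) / 0.375 ≈ 0.92693.
Attributable cases ≈ PN × (exposed cases) = 0.92693 × 468 ≈ 433.80.

about 434 cases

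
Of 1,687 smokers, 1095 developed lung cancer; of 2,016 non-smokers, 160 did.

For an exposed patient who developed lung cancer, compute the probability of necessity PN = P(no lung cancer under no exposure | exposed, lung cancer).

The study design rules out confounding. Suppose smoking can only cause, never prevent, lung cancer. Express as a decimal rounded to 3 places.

p₁ = P(outcome | exposed) = 1095/1687 = 0.64908
p₀ = P(outcome | unexposed) = 160/2016 = 0.079365
Under exogeneity and monotonicity, PN = (p₁ − p₀) / p₁.
PN = (0.64908 − 0.079365) / 0.64908 = 0.56972 / 0.64908 ≈ 0.8777

PN ≈ 0.878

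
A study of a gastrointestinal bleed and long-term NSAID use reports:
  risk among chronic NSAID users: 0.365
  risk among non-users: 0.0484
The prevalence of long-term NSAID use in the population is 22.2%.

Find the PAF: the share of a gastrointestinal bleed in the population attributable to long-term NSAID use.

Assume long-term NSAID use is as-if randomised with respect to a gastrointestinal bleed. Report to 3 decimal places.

Let p₁ = 0.365, p₀ = 0.0484.
Overall risk P(Y=1) = π·p₁ + (1−π)·p₀ = 0.222×0.365 + 0.778×0.0484 = 0.11869.
Under exogeneity, PAF = [P(Y=1) − p₀] / P(Y=1).
PAF = (0.11869 − 0.0484) / 0.11869 ≈ 0.5922

PAF ≈ 0.592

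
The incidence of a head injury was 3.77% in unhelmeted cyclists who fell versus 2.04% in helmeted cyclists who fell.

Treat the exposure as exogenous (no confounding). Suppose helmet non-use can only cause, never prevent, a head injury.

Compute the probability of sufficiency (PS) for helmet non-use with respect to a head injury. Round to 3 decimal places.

p₁ = 0.0377, p₀ = 0.0204.
Under exogeneity and monotonicity, PS = (p₁ − p₀) / (1 − p₀).
PS = (0.0377 − 0.0204) / (1 − 0.0204) = 0.0173 / 0.9796 ≈ 0.0177

PS ≈ 0.018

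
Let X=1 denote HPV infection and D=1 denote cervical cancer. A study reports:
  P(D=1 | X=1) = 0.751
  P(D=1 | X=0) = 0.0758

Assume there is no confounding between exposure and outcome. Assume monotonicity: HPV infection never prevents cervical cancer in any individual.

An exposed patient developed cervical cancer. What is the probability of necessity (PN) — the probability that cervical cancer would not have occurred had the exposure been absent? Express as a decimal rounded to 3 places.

PN ≈ 0.899

Let p₁ = 0.751, p₀ = 0.0758.
Under exogeneity and monotonicity, PN = (p₁ − p₀) / p₁.
PN = (0.751 − 0.0758) / 0.751 = 0.6752 / 0.751 ≈ 0.8991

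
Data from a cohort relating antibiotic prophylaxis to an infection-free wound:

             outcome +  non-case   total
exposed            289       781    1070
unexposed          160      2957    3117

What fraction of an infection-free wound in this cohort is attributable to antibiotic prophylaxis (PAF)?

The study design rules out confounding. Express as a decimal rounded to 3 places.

PAF ≈ 0.521

p₁ = P(outcome | exposed) = 289/1070 = 0.27009
p₀ = P(outcome | unexposed) = 160/3117 = 0.051331
Exposure prevalence π = 1070/4187 = 0.25555; overall risk P(Y=1) = 0.10724.
Under exogeneity, PAF = [P(Y=1) − p₀]/P(Y=1).
PAF = (0.10724 − 0.051331) / 0.10724 ≈ 0.5213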